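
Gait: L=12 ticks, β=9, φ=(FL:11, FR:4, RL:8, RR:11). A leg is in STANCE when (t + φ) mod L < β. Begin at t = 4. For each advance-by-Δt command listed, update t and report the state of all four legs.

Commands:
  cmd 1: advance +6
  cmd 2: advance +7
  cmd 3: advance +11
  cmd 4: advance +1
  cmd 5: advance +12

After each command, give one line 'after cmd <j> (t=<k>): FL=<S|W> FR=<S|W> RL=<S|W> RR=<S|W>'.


after cmd 1 (t=10): FL=W FR=S RL=S RR=W
after cmd 2 (t=17): FL=S FR=W RL=S RR=S
after cmd 3 (t=28): FL=S FR=S RL=S RR=S
after cmd 4 (t=29): FL=S FR=W RL=S RR=S
after cmd 5 (t=41): FL=S FR=W RL=S RR=S

start t=4: FL=S FR=S RL=S RR=S
cmd 1: advance +6 → t=10, phase=(9,2,6,9) → FL=W FR=S RL=S RR=W
cmd 2: advance +7 → t=17, phase=(4,9,1,4) → FL=S FR=W RL=S RR=S
cmd 3: advance +11 → t=28, phase=(3,8,0,3) → FL=S FR=S RL=S RR=S
cmd 4: advance +1 → t=29, phase=(4,9,1,4) → FL=S FR=W RL=S RR=S
cmd 5: advance +12 → t=41, phase=(4,9,1,4) → FL=S FR=W RL=S RR=S


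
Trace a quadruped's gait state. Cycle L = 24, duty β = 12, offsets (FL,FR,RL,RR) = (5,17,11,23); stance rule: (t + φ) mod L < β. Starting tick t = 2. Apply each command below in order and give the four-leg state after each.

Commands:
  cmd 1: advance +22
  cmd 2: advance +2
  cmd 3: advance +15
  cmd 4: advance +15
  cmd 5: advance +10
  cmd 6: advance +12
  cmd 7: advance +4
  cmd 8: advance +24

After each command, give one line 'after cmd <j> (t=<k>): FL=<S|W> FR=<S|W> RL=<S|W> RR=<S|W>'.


after cmd 1 (t=24): FL=S FR=W RL=S RR=W
after cmd 2 (t=26): FL=S FR=W RL=W RR=S
after cmd 3 (t=41): FL=W FR=S RL=S RR=W
after cmd 4 (t=56): FL=W FR=S RL=W RR=S
after cmd 5 (t=66): FL=W FR=S RL=S RR=W
after cmd 6 (t=78): FL=S FR=W RL=W RR=S
after cmd 7 (t=82): FL=W FR=S RL=W RR=S
after cmd 8 (t=106): FL=W FR=S RL=W RR=S

start t=2: FL=S FR=W RL=W RR=S
cmd 1: advance +22 → t=24, phase=(5,17,11,23) → FL=S FR=W RL=S RR=W
cmd 2: advance +2 → t=26, phase=(7,19,13,1) → FL=S FR=W RL=W RR=S
cmd 3: advance +15 → t=41, phase=(22,10,4,16) → FL=W FR=S RL=S RR=W
cmd 4: advance +15 → t=56, phase=(13,1,19,7) → FL=W FR=S RL=W RR=S
cmd 5: advance +10 → t=66, phase=(23,11,5,17) → FL=W FR=S RL=S RR=W
cmd 6: advance +12 → t=78, phase=(11,23,17,5) → FL=S FR=W RL=W RR=S
cmd 7: advance +4 → t=82, phase=(15,3,21,9) → FL=W FR=S RL=W RR=S
cmd 8: advance +24 → t=106, phase=(15,3,21,9) → FL=W FR=S RL=W RR=S


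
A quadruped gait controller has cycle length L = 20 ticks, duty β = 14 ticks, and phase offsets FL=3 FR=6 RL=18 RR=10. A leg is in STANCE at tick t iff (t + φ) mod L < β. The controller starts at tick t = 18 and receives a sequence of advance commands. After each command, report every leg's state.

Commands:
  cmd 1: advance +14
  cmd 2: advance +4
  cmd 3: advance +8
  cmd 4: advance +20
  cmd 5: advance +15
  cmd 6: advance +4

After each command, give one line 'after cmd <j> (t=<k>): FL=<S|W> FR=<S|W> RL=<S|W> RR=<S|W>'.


start t=18: FL=S FR=S RL=W RR=S
cmd 1: advance +14 → t=32, phase=(15,18,10,2) → FL=W FR=W RL=S RR=S
cmd 2: advance +4 → t=36, phase=(19,2,14,6) → FL=W FR=S RL=W RR=S
cmd 3: advance +8 → t=44, phase=(7,10,2,14) → FL=S FR=S RL=S RR=W
cmd 4: advance +20 → t=64, phase=(7,10,2,14) → FL=S FR=S RL=S RR=W
cmd 5: advance +15 → t=79, phase=(2,5,17,9) → FL=S FR=S RL=W RR=S
cmd 6: advance +4 → t=83, phase=(6,9,1,13) → FL=S FR=S RL=S RR=S

after cmd 1 (t=32): FL=W FR=W RL=S RR=S
after cmd 2 (t=36): FL=W FR=S RL=W RR=S
after cmd 3 (t=44): FL=S FR=S RL=S RR=W
after cmd 4 (t=64): FL=S FR=S RL=S RR=W
after cmd 5 (t=79): FL=S FR=S RL=W RR=S
after cmd 6 (t=83): FL=S FR=S RL=S RR=S


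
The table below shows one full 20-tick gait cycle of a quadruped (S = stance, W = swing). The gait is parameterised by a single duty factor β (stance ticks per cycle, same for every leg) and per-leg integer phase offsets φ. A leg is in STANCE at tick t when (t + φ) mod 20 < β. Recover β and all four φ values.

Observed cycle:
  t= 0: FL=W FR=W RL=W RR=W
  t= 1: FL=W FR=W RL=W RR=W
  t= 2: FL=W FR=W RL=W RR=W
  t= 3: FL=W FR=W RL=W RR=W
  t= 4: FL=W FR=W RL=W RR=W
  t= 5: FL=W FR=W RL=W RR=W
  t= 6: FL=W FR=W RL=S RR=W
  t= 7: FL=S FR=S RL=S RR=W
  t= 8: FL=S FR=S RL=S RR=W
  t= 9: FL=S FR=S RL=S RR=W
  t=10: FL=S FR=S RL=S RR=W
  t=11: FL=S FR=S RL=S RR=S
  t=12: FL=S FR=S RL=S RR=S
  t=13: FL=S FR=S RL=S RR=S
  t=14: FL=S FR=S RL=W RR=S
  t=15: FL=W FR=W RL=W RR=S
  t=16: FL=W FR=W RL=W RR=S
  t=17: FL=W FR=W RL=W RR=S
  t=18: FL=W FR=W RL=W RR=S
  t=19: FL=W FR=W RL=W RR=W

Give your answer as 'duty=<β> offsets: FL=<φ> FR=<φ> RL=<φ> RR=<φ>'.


duty=8 offsets: FL=13 FR=13 RL=14 RR=9

duty β = stance ticks per leg = 8
FL: stance ticks = 8; W→S at t=7 → φ=13
FR: stance ticks = 8; W→S at t=7 → φ=13
RL: stance ticks = 8; W→S at t=6 → φ=14
RR: stance ticks = 8; W→S at t=11 → φ=9


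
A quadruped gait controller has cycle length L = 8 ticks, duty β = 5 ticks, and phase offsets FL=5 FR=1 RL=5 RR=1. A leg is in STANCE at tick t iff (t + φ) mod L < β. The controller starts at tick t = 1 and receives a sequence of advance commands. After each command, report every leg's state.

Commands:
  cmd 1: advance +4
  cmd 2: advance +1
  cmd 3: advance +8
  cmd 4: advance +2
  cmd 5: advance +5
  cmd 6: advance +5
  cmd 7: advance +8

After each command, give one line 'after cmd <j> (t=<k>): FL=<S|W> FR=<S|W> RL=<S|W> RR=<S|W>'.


start t=1: FL=W FR=S RL=W RR=S
cmd 1: advance +4 → t=5, phase=(2,6,2,6) → FL=S FR=W RL=S RR=W
cmd 2: advance +1 → t=6, phase=(3,7,3,7) → FL=S FR=W RL=S RR=W
cmd 3: advance +8 → t=14, phase=(3,7,3,7) → FL=S FR=W RL=S RR=W
cmd 4: advance +2 → t=16, phase=(5,1,5,1) → FL=W FR=S RL=W RR=S
cmd 5: advance +5 → t=21, phase=(2,6,2,6) → FL=S FR=W RL=S RR=W
cmd 6: advance +5 → t=26, phase=(7,3,7,3) → FL=W FR=S RL=W RR=S
cmd 7: advance +8 → t=34, phase=(7,3,7,3) → FL=W FR=S RL=W RR=S

after cmd 1 (t=5): FL=S FR=W RL=S RR=W
after cmd 2 (t=6): FL=S FR=W RL=S RR=W
after cmd 3 (t=14): FL=S FR=W RL=S RR=W
after cmd 4 (t=16): FL=W FR=S RL=W RR=S
after cmd 5 (t=21): FL=S FR=W RL=S RR=W
after cmd 6 (t=26): FL=W FR=S RL=W RR=S
after cmd 7 (t=34): FL=W FR=S RL=W RR=S


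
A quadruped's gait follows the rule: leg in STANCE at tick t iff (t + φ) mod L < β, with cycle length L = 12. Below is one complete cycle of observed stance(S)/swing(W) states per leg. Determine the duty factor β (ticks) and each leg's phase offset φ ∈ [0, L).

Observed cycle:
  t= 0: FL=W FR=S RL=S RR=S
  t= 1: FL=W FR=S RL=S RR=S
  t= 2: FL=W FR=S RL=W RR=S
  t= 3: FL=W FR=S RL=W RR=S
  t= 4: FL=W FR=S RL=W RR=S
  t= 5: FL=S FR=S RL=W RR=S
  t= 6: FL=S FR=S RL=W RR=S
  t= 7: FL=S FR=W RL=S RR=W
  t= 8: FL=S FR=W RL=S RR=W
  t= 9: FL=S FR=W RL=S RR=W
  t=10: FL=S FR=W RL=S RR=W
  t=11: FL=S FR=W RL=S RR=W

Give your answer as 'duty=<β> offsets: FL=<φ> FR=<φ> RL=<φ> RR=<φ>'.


duty β = stance ticks per leg = 7
FL: stance ticks = 7; W→S at t=5 → φ=7
FR: stance ticks = 7; W→S at t=0 → φ=0
RL: stance ticks = 7; W→S at t=7 → φ=5
RR: stance ticks = 7; W→S at t=0 → φ=0

duty=7 offsets: FL=7 FR=0 RL=5 RR=0


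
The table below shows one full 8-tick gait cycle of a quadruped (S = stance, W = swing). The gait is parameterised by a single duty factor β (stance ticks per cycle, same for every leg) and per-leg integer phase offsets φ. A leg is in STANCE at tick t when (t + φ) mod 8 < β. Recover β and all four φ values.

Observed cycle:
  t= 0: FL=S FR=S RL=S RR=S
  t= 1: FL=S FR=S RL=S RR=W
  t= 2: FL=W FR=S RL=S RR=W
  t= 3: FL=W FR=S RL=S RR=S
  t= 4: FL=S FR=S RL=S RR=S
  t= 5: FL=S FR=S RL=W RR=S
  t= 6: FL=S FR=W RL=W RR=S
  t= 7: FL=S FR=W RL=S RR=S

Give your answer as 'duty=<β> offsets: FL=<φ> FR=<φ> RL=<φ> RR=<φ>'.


duty β = stance ticks per leg = 6
FL: stance ticks = 6; W→S at t=4 → φ=4
FR: stance ticks = 6; W→S at t=0 → φ=0
RL: stance ticks = 6; W→S at t=7 → φ=1
RR: stance ticks = 6; W→S at t=3 → φ=5

duty=6 offsets: FL=4 FR=0 RL=1 RR=5


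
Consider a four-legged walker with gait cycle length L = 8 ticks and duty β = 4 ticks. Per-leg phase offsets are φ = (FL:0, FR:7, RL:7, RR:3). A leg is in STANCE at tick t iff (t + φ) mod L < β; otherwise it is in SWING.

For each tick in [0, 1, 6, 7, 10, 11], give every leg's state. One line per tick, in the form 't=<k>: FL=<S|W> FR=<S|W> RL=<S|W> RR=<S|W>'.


t=0: phase=(0,7,7,3) vs β=4 → FL=S FR=W RL=W RR=S
t=1: phase=(1,0,0,4) vs β=4 → FL=S FR=S RL=S RR=W
t=6: phase=(6,5,5,1) vs β=4 → FL=W FR=W RL=W RR=S
t=7: phase=(7,6,6,2) vs β=4 → FL=W FR=W RL=W RR=S
t=10: phase=(2,1,1,5) vs β=4 → FL=S FR=S RL=S RR=W
t=11: phase=(3,2,2,6) vs β=4 → FL=S FR=S RL=S RR=W

t=0: FL=S FR=W RL=W RR=S
t=1: FL=S FR=S RL=S RR=W
t=6: FL=W FR=W RL=W RR=S
t=7: FL=W FR=W RL=W RR=S
t=10: FL=S FR=S RL=S RR=W
t=11: FL=S FR=S RL=S RR=W


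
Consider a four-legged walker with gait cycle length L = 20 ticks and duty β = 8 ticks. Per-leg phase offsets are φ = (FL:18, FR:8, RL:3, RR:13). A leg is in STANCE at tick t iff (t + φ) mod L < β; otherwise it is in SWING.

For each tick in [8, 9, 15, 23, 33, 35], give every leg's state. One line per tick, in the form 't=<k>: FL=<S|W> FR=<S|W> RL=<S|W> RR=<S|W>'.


t=8: phase=(6,16,11,1) vs β=8 → FL=S FR=W RL=W RR=S
t=9: phase=(7,17,12,2) vs β=8 → FL=S FR=W RL=W RR=S
t=15: phase=(13,3,18,8) vs β=8 → FL=W FR=S RL=W RR=W
t=23: phase=(1,11,6,16) vs β=8 → FL=S FR=W RL=S RR=W
t=33: phase=(11,1,16,6) vs β=8 → FL=W FR=S RL=W RR=S
t=35: phase=(13,3,18,8) vs β=8 → FL=W FR=S RL=W RR=W

t=8: FL=S FR=W RL=W RR=S
t=9: FL=S FR=W RL=W RR=S
t=15: FL=W FR=S RL=W RR=W
t=23: FL=S FR=W RL=S RR=W
t=33: FL=W FR=S RL=W RR=S
t=35: FL=W FR=S RL=W RR=W


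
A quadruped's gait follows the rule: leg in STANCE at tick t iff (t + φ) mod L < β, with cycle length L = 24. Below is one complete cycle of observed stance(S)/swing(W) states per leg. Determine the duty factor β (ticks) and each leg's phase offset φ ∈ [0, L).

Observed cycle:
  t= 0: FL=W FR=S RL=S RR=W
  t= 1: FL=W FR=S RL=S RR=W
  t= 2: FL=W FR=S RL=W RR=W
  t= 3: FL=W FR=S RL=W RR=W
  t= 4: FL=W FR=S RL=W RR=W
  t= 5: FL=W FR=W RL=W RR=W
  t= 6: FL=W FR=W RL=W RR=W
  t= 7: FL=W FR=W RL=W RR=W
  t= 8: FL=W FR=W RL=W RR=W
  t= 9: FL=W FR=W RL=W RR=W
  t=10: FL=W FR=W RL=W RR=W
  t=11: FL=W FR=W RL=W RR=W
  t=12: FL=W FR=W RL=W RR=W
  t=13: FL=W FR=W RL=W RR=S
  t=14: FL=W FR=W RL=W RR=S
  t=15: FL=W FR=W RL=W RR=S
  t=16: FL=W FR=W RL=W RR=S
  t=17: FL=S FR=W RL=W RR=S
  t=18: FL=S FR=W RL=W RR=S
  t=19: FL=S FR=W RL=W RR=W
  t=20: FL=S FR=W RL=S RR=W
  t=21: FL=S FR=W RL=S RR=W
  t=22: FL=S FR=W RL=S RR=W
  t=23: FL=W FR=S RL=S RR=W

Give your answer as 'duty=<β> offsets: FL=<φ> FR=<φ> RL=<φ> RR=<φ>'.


duty β = stance ticks per leg = 6
FL: stance ticks = 6; W→S at t=17 → φ=7
FR: stance ticks = 6; W→S at t=23 → φ=1
RL: stance ticks = 6; W→S at t=20 → φ=4
RR: stance ticks = 6; W→S at t=13 → φ=11

duty=6 offsets: FL=7 FR=1 RL=4 RR=11


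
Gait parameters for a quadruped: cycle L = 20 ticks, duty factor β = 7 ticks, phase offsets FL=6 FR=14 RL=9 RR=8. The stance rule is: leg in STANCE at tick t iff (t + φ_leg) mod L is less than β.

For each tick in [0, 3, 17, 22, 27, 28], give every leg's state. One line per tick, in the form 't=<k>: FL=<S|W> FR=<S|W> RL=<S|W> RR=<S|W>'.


t=0: FL=S FR=W RL=W RR=W
t=3: FL=W FR=W RL=W RR=W
t=17: FL=S FR=W RL=S RR=S
t=22: FL=W FR=W RL=W RR=W
t=27: FL=W FR=S RL=W RR=W
t=28: FL=W FR=S RL=W RR=W

t=0: phase=(6,14,9,8) vs β=7 → FL=S FR=W RL=W RR=W
t=3: phase=(9,17,12,11) vs β=7 → FL=W FR=W RL=W RR=W
t=17: phase=(3,11,6,5) vs β=7 → FL=S FR=W RL=S RR=S
t=22: phase=(8,16,11,10) vs β=7 → FL=W FR=W RL=W RR=W
t=27: phase=(13,1,16,15) vs β=7 → FL=W FR=S RL=W RR=W
t=28: phase=(14,2,17,16) vs β=7 → FL=W FR=S RL=W RR=W


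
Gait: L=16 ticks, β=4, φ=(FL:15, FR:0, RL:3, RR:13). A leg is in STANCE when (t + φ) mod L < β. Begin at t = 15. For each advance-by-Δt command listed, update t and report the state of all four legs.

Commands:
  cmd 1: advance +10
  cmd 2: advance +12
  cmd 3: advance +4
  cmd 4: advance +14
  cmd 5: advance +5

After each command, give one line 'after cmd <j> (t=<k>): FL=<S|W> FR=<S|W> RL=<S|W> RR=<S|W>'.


start t=15: FL=W FR=W RL=S RR=W
cmd 1: advance +10 → t=25, phase=(8,9,12,6) → FL=W FR=W RL=W RR=W
cmd 2: advance +12 → t=37, phase=(4,5,8,2) → FL=W FR=W RL=W RR=S
cmd 3: advance +4 → t=41, phase=(8,9,12,6) → FL=W FR=W RL=W RR=W
cmd 4: advance +14 → t=55, phase=(6,7,10,4) → FL=W FR=W RL=W RR=W
cmd 5: advance +5 → t=60, phase=(11,12,15,9) → FL=W FR=W RL=W RR=W

after cmd 1 (t=25): FL=W FR=W RL=W RR=W
after cmd 2 (t=37): FL=W FR=W RL=W RR=S
after cmd 3 (t=41): FL=W FR=W RL=W RR=W
after cmd 4 (t=55): FL=W FR=W RL=W RR=W
after cmd 5 (t=60): FL=W FR=W RL=W RR=W


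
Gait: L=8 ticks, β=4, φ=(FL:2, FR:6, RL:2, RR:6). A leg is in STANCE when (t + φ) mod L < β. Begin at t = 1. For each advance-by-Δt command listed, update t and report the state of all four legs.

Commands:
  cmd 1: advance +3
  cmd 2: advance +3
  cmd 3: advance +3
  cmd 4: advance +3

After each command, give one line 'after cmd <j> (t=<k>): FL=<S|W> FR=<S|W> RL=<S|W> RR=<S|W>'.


after cmd 1 (t=4): FL=W FR=S RL=W RR=S
after cmd 2 (t=7): FL=S FR=W RL=S RR=W
after cmd 3 (t=10): FL=W FR=S RL=W RR=S
after cmd 4 (t=13): FL=W FR=S RL=W RR=S

start t=1: FL=S FR=W RL=S RR=W
cmd 1: advance +3 → t=4, phase=(6,2,6,2) → FL=W FR=S RL=W RR=S
cmd 2: advance +3 → t=7, phase=(1,5,1,5) → FL=S FR=W RL=S RR=W
cmd 3: advance +3 → t=10, phase=(4,0,4,0) → FL=W FR=S RL=W RR=S
cmd 4: advance +3 → t=13, phase=(7,3,7,3) → FL=W FR=S RL=W RR=S


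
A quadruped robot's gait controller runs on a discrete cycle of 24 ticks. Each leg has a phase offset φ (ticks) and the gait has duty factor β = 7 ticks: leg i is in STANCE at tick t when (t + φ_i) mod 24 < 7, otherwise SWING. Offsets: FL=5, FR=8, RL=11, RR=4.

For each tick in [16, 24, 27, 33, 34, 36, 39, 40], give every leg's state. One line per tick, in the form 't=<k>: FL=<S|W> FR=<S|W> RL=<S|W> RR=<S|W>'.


t=16: FL=W FR=S RL=S RR=W
t=24: FL=S FR=W RL=W RR=S
t=27: FL=W FR=W RL=W RR=W
t=33: FL=W FR=W RL=W RR=W
t=34: FL=W FR=W RL=W RR=W
t=36: FL=W FR=W RL=W RR=W
t=39: FL=W FR=W RL=S RR=W
t=40: FL=W FR=S RL=S RR=W

t=16: phase=(21,0,3,20) vs β=7 → FL=W FR=S RL=S RR=W
t=24: phase=(5,8,11,4) vs β=7 → FL=S FR=W RL=W RR=S
t=27: phase=(8,11,14,7) vs β=7 → FL=W FR=W RL=W RR=W
t=33: phase=(14,17,20,13) vs β=7 → FL=W FR=W RL=W RR=W
t=34: phase=(15,18,21,14) vs β=7 → FL=W FR=W RL=W RR=W
t=36: phase=(17,20,23,16) vs β=7 → FL=W FR=W RL=W RR=W
t=39: phase=(20,23,2,19) vs β=7 → FL=W FR=W RL=S RR=W
t=40: phase=(21,0,3,20) vs β=7 → FL=W FR=S RL=S RR=W


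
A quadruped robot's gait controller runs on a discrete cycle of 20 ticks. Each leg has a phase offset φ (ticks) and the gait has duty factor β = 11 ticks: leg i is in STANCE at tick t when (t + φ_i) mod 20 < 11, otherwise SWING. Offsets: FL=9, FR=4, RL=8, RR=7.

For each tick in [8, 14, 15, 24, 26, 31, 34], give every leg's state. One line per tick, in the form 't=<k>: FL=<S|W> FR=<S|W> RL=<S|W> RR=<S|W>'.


t=8: FL=W FR=W RL=W RR=W
t=14: FL=S FR=W RL=S RR=S
t=15: FL=S FR=W RL=S RR=S
t=24: FL=W FR=S RL=W RR=W
t=26: FL=W FR=S RL=W RR=W
t=31: FL=S FR=W RL=W RR=W
t=34: FL=S FR=W RL=S RR=S

t=8: phase=(17,12,16,15) vs β=11 → FL=W FR=W RL=W RR=W
t=14: phase=(3,18,2,1) vs β=11 → FL=S FR=W RL=S RR=S
t=15: phase=(4,19,3,2) vs β=11 → FL=S FR=W RL=S RR=S
t=24: phase=(13,8,12,11) vs β=11 → FL=W FR=S RL=W RR=W
t=26: phase=(15,10,14,13) vs β=11 → FL=W FR=S RL=W RR=W
t=31: phase=(0,15,19,18) vs β=11 → FL=S FR=W RL=W RR=W
t=34: phase=(3,18,2,1) vs β=11 → FL=S FR=W RL=S RR=S


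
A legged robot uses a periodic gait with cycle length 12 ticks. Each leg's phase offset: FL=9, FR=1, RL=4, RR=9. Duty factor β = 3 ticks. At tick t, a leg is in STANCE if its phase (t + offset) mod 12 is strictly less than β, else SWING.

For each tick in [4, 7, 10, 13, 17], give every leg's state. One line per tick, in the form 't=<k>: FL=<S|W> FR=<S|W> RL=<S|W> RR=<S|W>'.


t=4: FL=S FR=W RL=W RR=S
t=7: FL=W FR=W RL=W RR=W
t=10: FL=W FR=W RL=S RR=W
t=13: FL=W FR=S RL=W RR=W
t=17: FL=S FR=W RL=W RR=S

t=4: phase=(1,5,8,1) vs β=3 → FL=S FR=W RL=W RR=S
t=7: phase=(4,8,11,4) vs β=3 → FL=W FR=W RL=W RR=W
t=10: phase=(7,11,2,7) vs β=3 → FL=W FR=W RL=S RR=W
t=13: phase=(10,2,5,10) vs β=3 → FL=W FR=S RL=W RR=W
t=17: phase=(2,6,9,2) vs β=3 → FL=S FR=W RL=W RR=S


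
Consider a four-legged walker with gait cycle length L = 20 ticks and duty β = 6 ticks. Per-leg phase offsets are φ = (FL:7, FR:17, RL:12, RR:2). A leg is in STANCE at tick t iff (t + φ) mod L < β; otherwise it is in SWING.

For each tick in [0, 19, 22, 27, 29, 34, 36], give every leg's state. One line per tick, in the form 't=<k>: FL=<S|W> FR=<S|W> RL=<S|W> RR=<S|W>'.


t=0: phase=(7,17,12,2) vs β=6 → FL=W FR=W RL=W RR=S
t=19: phase=(6,16,11,1) vs β=6 → FL=W FR=W RL=W RR=S
t=22: phase=(9,19,14,4) vs β=6 → FL=W FR=W RL=W RR=S
t=27: phase=(14,4,19,9) vs β=6 → FL=W FR=S RL=W RR=W
t=29: phase=(16,6,1,11) vs β=6 → FL=W FR=W RL=S RR=W
t=34: phase=(1,11,6,16) vs β=6 → FL=S FR=W RL=W RR=W
t=36: phase=(3,13,8,18) vs β=6 → FL=S FR=W RL=W RR=W

t=0: FL=W FR=W RL=W RR=S
t=19: FL=W FR=W RL=W RR=S
t=22: FL=W FR=W RL=W RR=S
t=27: FL=W FR=S RL=W RR=W
t=29: FL=W FR=W RL=S RR=W
t=34: FL=S FR=W RL=W RR=W
t=36: FL=S FR=W RL=W RR=W


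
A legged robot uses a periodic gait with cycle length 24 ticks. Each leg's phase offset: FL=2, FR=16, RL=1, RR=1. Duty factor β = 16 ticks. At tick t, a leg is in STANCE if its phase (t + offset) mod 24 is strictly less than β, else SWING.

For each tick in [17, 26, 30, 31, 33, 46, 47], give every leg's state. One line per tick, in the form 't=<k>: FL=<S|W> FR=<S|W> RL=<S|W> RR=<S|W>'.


t=17: FL=W FR=S RL=W RR=W
t=26: FL=S FR=W RL=S RR=S
t=30: FL=S FR=W RL=S RR=S
t=31: FL=S FR=W RL=S RR=S
t=33: FL=S FR=S RL=S RR=S
t=46: FL=S FR=S RL=W RR=W
t=47: FL=S FR=S RL=S RR=S

t=17: phase=(19,9,18,18) vs β=16 → FL=W FR=S RL=W RR=W
t=26: phase=(4,18,3,3) vs β=16 → FL=S FR=W RL=S RR=S
t=30: phase=(8,22,7,7) vs β=16 → FL=S FR=W RL=S RR=S
t=31: phase=(9,23,8,8) vs β=16 → FL=S FR=W RL=S RR=S
t=33: phase=(11,1,10,10) vs β=16 → FL=S FR=S RL=S RR=S
t=46: phase=(0,14,23,23) vs β=16 → FL=S FR=S RL=W RR=W
t=47: phase=(1,15,0,0) vs β=16 → FL=S FR=S RL=S RR=S


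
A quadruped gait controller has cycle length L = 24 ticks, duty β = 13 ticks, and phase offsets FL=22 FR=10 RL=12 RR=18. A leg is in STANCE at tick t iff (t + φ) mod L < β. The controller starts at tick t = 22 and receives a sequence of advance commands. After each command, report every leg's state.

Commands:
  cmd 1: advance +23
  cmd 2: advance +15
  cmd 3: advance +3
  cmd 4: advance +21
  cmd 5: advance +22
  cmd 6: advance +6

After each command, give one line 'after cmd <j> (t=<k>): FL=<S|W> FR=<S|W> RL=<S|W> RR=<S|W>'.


start t=22: FL=W FR=S RL=S RR=W
cmd 1: advance +23 → t=45, phase=(19,7,9,15) → FL=W FR=S RL=S RR=W
cmd 2: advance +15 → t=60, phase=(10,22,0,6) → FL=S FR=W RL=S RR=S
cmd 3: advance +3 → t=63, phase=(13,1,3,9) → FL=W FR=S RL=S RR=S
cmd 4: advance +21 → t=84, phase=(10,22,0,6) → FL=S FR=W RL=S RR=S
cmd 5: advance +22 → t=106, phase=(8,20,22,4) → FL=S FR=W RL=W RR=S
cmd 6: advance +6 → t=112, phase=(14,2,4,10) → FL=W FR=S RL=S RR=S

after cmd 1 (t=45): FL=W FR=S RL=S RR=W
after cmd 2 (t=60): FL=S FR=W RL=S RR=S
after cmd 3 (t=63): FL=W FR=S RL=S RR=S
after cmd 4 (t=84): FL=S FR=W RL=S RR=S
after cmd 5 (t=106): FL=S FR=W RL=W RR=S
after cmd 6 (t=112): FL=W FR=S RL=S RR=S


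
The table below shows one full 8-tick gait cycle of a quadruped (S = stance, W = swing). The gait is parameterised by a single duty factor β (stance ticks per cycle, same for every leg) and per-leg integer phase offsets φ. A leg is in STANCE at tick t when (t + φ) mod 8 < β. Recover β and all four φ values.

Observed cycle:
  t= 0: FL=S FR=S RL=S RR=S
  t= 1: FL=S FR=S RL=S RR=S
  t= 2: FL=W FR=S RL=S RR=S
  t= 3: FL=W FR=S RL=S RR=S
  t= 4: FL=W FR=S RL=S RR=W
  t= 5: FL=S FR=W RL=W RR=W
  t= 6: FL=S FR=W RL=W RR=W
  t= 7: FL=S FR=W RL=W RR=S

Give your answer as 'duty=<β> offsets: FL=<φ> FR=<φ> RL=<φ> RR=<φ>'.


duty=5 offsets: FL=3 FR=0 RL=0 RR=1

duty β = stance ticks per leg = 5
FL: stance ticks = 5; W→S at t=5 → φ=3
FR: stance ticks = 5; W→S at t=0 → φ=0
RL: stance ticks = 5; W→S at t=0 → φ=0
RR: stance ticks = 5; W→S at t=7 → φ=1


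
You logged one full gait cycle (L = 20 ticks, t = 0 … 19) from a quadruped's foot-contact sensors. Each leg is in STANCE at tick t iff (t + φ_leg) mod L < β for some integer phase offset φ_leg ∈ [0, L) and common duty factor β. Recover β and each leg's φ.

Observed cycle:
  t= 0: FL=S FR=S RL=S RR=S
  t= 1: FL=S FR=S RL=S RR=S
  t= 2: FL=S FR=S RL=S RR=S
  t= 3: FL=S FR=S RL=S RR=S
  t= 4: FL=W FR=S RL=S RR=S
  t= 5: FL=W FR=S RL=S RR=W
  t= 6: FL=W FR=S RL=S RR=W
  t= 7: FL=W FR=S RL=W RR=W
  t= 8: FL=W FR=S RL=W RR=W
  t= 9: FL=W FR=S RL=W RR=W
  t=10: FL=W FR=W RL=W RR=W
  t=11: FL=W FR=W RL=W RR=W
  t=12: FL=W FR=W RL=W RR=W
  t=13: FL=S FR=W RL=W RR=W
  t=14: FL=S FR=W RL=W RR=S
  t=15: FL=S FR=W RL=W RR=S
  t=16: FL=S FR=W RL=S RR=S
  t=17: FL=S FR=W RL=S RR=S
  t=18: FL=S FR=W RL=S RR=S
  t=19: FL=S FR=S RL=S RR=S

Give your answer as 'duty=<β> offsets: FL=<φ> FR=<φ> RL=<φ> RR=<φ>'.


duty β = stance ticks per leg = 11
FL: stance ticks = 11; W→S at t=13 → φ=7
FR: stance ticks = 11; W→S at t=19 → φ=1
RL: stance ticks = 11; W→S at t=16 → φ=4
RR: stance ticks = 11; W→S at t=14 → φ=6

duty=11 offsets: FL=7 FR=1 RL=4 RR=6


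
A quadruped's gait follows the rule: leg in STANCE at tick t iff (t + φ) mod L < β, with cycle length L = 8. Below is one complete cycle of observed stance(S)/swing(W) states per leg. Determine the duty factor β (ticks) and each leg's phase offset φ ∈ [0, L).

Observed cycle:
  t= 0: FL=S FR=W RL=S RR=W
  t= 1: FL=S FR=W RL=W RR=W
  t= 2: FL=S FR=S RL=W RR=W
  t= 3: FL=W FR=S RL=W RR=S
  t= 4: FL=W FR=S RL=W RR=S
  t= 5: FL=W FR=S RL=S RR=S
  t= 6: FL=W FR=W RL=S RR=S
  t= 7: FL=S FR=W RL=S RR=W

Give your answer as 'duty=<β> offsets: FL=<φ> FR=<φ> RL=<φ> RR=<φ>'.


duty=4 offsets: FL=1 FR=6 RL=3 RR=5

duty β = stance ticks per leg = 4
FL: stance ticks = 4; W→S at t=7 → φ=1
FR: stance ticks = 4; W→S at t=2 → φ=6
RL: stance ticks = 4; W→S at t=5 → φ=3
RR: stance ticks = 4; W→S at t=3 → φ=5


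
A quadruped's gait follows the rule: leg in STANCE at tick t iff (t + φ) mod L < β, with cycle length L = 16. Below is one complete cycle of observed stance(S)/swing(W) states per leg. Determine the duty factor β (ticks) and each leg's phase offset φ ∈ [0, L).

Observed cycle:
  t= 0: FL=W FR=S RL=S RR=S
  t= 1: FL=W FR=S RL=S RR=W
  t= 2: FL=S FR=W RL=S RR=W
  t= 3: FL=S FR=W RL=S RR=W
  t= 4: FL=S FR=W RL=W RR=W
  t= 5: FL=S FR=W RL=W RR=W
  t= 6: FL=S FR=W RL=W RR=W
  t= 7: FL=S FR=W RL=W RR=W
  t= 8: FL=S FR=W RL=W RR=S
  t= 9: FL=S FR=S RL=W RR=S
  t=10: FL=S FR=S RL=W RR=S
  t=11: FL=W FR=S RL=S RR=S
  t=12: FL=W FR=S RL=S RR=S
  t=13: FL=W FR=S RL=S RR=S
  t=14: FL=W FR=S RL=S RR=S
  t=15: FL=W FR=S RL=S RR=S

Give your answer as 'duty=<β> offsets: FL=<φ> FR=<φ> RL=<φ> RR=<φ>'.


duty=9 offsets: FL=14 FR=7 RL=5 RR=8

duty β = stance ticks per leg = 9
FL: stance ticks = 9; W→S at t=2 → φ=14
FR: stance ticks = 9; W→S at t=9 → φ=7
RL: stance ticks = 9; W→S at t=11 → φ=5
RR: stance ticks = 9; W→S at t=8 → φ=8


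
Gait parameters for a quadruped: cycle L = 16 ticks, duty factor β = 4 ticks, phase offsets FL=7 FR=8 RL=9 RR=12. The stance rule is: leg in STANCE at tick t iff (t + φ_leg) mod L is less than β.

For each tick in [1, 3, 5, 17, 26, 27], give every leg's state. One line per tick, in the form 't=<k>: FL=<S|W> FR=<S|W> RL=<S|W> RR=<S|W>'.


t=1: phase=(8,9,10,13) vs β=4 → FL=W FR=W RL=W RR=W
t=3: phase=(10,11,12,15) vs β=4 → FL=W FR=W RL=W RR=W
t=5: phase=(12,13,14,1) vs β=4 → FL=W FR=W RL=W RR=S
t=17: phase=(8,9,10,13) vs β=4 → FL=W FR=W RL=W RR=W
t=26: phase=(1,2,3,6) vs β=4 → FL=S FR=S RL=S RR=W
t=27: phase=(2,3,4,7) vs β=4 → FL=S FR=S RL=W RR=W

t=1: FL=W FR=W RL=W RR=W
t=3: FL=W FR=W RL=W RR=W
t=5: FL=W FR=W RL=W RR=S
t=17: FL=W FR=W RL=W RR=W
t=26: FL=S FR=S RL=S RR=W
t=27: FL=S FR=S RL=W RR=W


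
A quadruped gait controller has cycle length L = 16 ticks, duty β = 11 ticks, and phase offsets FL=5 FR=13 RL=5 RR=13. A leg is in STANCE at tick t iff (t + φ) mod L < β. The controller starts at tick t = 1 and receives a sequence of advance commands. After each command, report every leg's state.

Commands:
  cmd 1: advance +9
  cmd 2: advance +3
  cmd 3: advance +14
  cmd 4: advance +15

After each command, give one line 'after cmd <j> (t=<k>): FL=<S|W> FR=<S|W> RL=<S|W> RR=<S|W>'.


start t=1: FL=S FR=W RL=S RR=W
cmd 1: advance +9 → t=10, phase=(15,7,15,7) → FL=W FR=S RL=W RR=S
cmd 2: advance +3 → t=13, phase=(2,10,2,10) → FL=S FR=S RL=S RR=S
cmd 3: advance +14 → t=27, phase=(0,8,0,8) → FL=S FR=S RL=S RR=S
cmd 4: advance +15 → t=42, phase=(15,7,15,7) → FL=W FR=S RL=W RR=S

after cmd 1 (t=10): FL=W FR=S RL=W RR=S
after cmd 2 (t=13): FL=S FR=S RL=S RR=S
after cmd 3 (t=27): FL=S FR=S RL=S RR=S
after cmd 4 (t=42): FL=W FR=S RL=W RR=S


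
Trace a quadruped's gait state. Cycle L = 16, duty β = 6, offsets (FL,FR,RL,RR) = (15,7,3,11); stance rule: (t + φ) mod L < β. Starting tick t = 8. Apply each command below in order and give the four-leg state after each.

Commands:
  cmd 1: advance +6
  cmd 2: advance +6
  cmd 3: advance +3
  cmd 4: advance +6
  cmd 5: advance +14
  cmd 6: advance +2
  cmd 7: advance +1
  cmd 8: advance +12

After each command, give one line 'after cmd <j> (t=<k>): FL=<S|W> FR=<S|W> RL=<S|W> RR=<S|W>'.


start t=8: FL=W FR=W RL=W RR=S
cmd 1: advance +6 → t=14, phase=(13,5,1,9) → FL=W FR=S RL=S RR=W
cmd 2: advance +6 → t=20, phase=(3,11,7,15) → FL=S FR=W RL=W RR=W
cmd 3: advance +3 → t=23, phase=(6,14,10,2) → FL=W FR=W RL=W RR=S
cmd 4: advance +6 → t=29, phase=(12,4,0,8) → FL=W FR=S RL=S RR=W
cmd 5: advance +14 → t=43, phase=(10,2,14,6) → FL=W FR=S RL=W RR=W
cmd 6: advance +2 → t=45, phase=(12,4,0,8) → FL=W FR=S RL=S RR=W
cmd 7: advance +1 → t=46, phase=(13,5,1,9) → FL=W FR=S RL=S RR=W
cmd 8: advance +12 → t=58, phase=(9,1,13,5) → FL=W FR=S RL=W RR=S

after cmd 1 (t=14): FL=W FR=S RL=S RR=W
after cmd 2 (t=20): FL=S FR=W RL=W RR=W
after cmd 3 (t=23): FL=W FR=W RL=W RR=S
after cmd 4 (t=29): FL=W FR=S RL=S RR=W
after cmd 5 (t=43): FL=W FR=S RL=W RR=W
after cmd 6 (t=45): FL=W FR=S RL=S RR=W
after cmd 7 (t=46): FL=W FR=S RL=S RR=W
after cmd 8 (t=58): FL=W FR=S RL=W RR=S


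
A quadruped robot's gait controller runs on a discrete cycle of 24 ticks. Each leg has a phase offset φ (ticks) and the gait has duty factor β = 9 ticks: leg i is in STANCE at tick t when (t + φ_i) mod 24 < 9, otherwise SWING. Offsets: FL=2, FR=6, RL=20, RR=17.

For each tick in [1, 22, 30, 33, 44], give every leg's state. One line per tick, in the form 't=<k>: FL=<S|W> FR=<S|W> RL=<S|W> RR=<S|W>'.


t=1: FL=S FR=S RL=W RR=W
t=22: FL=S FR=S RL=W RR=W
t=30: FL=S FR=W RL=S RR=W
t=33: FL=W FR=W RL=S RR=S
t=44: FL=W FR=S RL=W RR=W

t=1: phase=(3,7,21,18) vs β=9 → FL=S FR=S RL=W RR=W
t=22: phase=(0,4,18,15) vs β=9 → FL=S FR=S RL=W RR=W
t=30: phase=(8,12,2,23) vs β=9 → FL=S FR=W RL=S RR=W
t=33: phase=(11,15,5,2) vs β=9 → FL=W FR=W RL=S RR=S
t=44: phase=(22,2,16,13) vs β=9 → FL=W FR=S RL=W RR=W


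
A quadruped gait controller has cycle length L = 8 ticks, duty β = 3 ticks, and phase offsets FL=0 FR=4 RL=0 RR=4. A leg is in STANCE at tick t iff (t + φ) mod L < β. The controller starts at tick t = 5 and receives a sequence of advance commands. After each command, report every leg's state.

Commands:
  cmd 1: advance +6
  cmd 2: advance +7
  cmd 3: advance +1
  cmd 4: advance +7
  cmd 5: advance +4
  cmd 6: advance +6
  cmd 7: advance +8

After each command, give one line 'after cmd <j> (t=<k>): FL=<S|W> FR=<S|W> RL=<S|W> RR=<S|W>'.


start t=5: FL=W FR=S RL=W RR=S
cmd 1: advance +6 → t=11, phase=(3,7,3,7) → FL=W FR=W RL=W RR=W
cmd 2: advance +7 → t=18, phase=(2,6,2,6) → FL=S FR=W RL=S RR=W
cmd 3: advance +1 → t=19, phase=(3,7,3,7) → FL=W FR=W RL=W RR=W
cmd 4: advance +7 → t=26, phase=(2,6,2,6) → FL=S FR=W RL=S RR=W
cmd 5: advance +4 → t=30, phase=(6,2,6,2) → FL=W FR=S RL=W RR=S
cmd 6: advance +6 → t=36, phase=(4,0,4,0) → FL=W FR=S RL=W RR=S
cmd 7: advance +8 → t=44, phase=(4,0,4,0) → FL=W FR=S RL=W RR=S

after cmd 1 (t=11): FL=W FR=W RL=W RR=W
after cmd 2 (t=18): FL=S FR=W RL=S RR=W
after cmd 3 (t=19): FL=W FR=W RL=W RR=W
after cmd 4 (t=26): FL=S FR=W RL=S RR=W
after cmd 5 (t=30): FL=W FR=S RL=W RR=S
after cmd 6 (t=36): FL=W FR=S RL=W RR=S
after cmd 7 (t=44): FL=W FR=S RL=W RR=S


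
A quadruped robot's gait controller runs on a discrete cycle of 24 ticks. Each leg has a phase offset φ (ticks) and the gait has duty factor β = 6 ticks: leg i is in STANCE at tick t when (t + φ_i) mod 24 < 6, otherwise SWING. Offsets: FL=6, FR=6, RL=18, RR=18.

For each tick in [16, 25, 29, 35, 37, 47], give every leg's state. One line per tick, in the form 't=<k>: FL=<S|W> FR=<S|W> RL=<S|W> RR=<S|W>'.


t=16: FL=W FR=W RL=W RR=W
t=25: FL=W FR=W RL=W RR=W
t=29: FL=W FR=W RL=W RR=W
t=35: FL=W FR=W RL=S RR=S
t=37: FL=W FR=W RL=W RR=W
t=47: FL=S FR=S RL=W RR=W

t=16: phase=(22,22,10,10) vs β=6 → FL=W FR=W RL=W RR=W
t=25: phase=(7,7,19,19) vs β=6 → FL=W FR=W RL=W RR=W
t=29: phase=(11,11,23,23) vs β=6 → FL=W FR=W RL=W RR=W
t=35: phase=(17,17,5,5) vs β=6 → FL=W FR=W RL=S RR=S
t=37: phase=(19,19,7,7) vs β=6 → FL=W FR=W RL=W RR=W
t=47: phase=(5,5,17,17) vs β=6 → FL=S FR=S RL=W RR=W


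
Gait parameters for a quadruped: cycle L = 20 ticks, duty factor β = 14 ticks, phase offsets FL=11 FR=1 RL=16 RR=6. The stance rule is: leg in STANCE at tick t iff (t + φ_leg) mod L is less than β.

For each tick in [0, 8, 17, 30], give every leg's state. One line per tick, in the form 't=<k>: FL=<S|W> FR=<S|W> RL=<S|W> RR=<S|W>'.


t=0: FL=S FR=S RL=W RR=S
t=8: FL=W FR=S RL=S RR=W
t=17: FL=S FR=W RL=S RR=S
t=30: FL=S FR=S RL=S RR=W

t=0: phase=(11,1,16,6) vs β=14 → FL=S FR=S RL=W RR=S
t=8: phase=(19,9,4,14) vs β=14 → FL=W FR=S RL=S RR=W
t=17: phase=(8,18,13,3) vs β=14 → FL=S FR=W RL=S RR=S
t=30: phase=(1,11,6,16) vs β=14 → FL=S FR=S RL=S RR=W


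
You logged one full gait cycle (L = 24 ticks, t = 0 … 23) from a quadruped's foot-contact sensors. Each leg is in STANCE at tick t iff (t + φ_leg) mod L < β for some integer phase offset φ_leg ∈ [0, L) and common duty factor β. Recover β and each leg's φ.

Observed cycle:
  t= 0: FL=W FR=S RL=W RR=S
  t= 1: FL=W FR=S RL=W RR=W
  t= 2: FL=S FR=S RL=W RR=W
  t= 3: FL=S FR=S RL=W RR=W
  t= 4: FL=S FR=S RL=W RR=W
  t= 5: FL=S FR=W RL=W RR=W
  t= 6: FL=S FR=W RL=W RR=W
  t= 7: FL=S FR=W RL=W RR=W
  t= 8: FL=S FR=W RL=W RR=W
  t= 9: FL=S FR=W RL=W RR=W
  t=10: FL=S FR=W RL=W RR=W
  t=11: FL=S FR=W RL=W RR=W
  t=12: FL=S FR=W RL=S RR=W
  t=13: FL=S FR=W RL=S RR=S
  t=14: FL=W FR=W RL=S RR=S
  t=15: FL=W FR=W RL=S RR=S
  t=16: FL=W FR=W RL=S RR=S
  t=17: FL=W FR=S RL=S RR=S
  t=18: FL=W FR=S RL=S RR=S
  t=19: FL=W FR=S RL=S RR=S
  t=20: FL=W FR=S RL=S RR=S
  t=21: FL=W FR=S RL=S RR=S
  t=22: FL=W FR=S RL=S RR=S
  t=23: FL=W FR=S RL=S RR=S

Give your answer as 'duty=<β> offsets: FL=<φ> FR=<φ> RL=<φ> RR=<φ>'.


duty=12 offsets: FL=22 FR=7 RL=12 RR=11

duty β = stance ticks per leg = 12
FL: stance ticks = 12; W→S at t=2 → φ=22
FR: stance ticks = 12; W→S at t=17 → φ=7
RL: stance ticks = 12; W→S at t=12 → φ=12
RR: stance ticks = 12; W→S at t=13 → φ=11


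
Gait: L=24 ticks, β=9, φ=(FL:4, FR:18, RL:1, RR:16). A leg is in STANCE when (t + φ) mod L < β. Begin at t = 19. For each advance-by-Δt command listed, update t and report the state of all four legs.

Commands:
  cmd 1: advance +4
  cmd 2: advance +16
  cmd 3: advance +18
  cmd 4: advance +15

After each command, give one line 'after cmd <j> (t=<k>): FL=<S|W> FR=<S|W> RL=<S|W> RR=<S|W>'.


after cmd 1 (t=23): FL=S FR=W RL=S RR=W
after cmd 2 (t=39): FL=W FR=W RL=W RR=S
after cmd 3 (t=57): FL=W FR=S RL=W RR=S
after cmd 4 (t=72): FL=S FR=W RL=S RR=W

start t=19: FL=W FR=W RL=W RR=W
cmd 1: advance +4 → t=23, phase=(3,17,0,15) → FL=S FR=W RL=S RR=W
cmd 2: advance +16 → t=39, phase=(19,9,16,7) → FL=W FR=W RL=W RR=S
cmd 3: advance +18 → t=57, phase=(13,3,10,1) → FL=W FR=S RL=W RR=S
cmd 4: advance +15 → t=72, phase=(4,18,1,16) → FL=S FR=W RL=S RR=W


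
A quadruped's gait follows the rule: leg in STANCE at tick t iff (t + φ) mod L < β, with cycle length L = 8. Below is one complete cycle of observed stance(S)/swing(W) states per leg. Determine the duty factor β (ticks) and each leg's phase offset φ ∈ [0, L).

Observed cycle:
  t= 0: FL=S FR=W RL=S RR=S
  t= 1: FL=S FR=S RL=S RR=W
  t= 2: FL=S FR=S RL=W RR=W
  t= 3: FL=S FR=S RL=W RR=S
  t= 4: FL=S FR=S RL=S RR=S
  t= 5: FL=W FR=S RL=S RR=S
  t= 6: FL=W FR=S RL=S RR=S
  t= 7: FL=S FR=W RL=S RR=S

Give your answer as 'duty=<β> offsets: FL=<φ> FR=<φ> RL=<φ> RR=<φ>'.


duty β = stance ticks per leg = 6
FL: stance ticks = 6; W→S at t=7 → φ=1
FR: stance ticks = 6; W→S at t=1 → φ=7
RL: stance ticks = 6; W→S at t=4 → φ=4
RR: stance ticks = 6; W→S at t=3 → φ=5

duty=6 offsets: FL=1 FR=7 RL=4 RR=5


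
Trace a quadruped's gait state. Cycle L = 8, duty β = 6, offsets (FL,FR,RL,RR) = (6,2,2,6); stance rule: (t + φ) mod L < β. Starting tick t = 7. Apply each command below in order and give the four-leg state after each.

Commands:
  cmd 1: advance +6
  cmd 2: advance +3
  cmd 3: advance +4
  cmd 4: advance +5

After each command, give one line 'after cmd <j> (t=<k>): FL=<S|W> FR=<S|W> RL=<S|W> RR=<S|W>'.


start t=7: FL=S FR=S RL=S RR=S
cmd 1: advance +6 → t=13, phase=(3,7,7,3) → FL=S FR=W RL=W RR=S
cmd 2: advance +3 → t=16, phase=(6,2,2,6) → FL=W FR=S RL=S RR=W
cmd 3: advance +4 → t=20, phase=(2,6,6,2) → FL=S FR=W RL=W RR=S
cmd 4: advance +5 → t=25, phase=(7,3,3,7) → FL=W FR=S RL=S RR=W

after cmd 1 (t=13): FL=S FR=W RL=W RR=S
after cmd 2 (t=16): FL=W FR=S RL=S RR=W
after cmd 3 (t=20): FL=S FR=W RL=W RR=S
after cmd 4 (t=25): FL=W FR=S RL=S RR=W


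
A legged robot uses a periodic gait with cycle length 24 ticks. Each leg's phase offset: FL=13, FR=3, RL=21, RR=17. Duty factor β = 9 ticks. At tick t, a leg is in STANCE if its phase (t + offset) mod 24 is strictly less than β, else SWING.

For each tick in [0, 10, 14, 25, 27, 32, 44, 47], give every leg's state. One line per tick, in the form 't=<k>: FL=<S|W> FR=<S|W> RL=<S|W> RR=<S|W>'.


t=0: FL=W FR=S RL=W RR=W
t=10: FL=W FR=W RL=S RR=S
t=14: FL=S FR=W RL=W RR=S
t=25: FL=W FR=S RL=W RR=W
t=27: FL=W FR=S RL=S RR=W
t=32: FL=W FR=W RL=S RR=S
t=44: FL=W FR=W RL=W RR=W
t=47: FL=W FR=S RL=W RR=W

t=0: phase=(13,3,21,17) vs β=9 → FL=W FR=S RL=W RR=W
t=10: phase=(23,13,7,3) vs β=9 → FL=W FR=W RL=S RR=S
t=14: phase=(3,17,11,7) vs β=9 → FL=S FR=W RL=W RR=S
t=25: phase=(14,4,22,18) vs β=9 → FL=W FR=S RL=W RR=W
t=27: phase=(16,6,0,20) vs β=9 → FL=W FR=S RL=S RR=W
t=32: phase=(21,11,5,1) vs β=9 → FL=W FR=W RL=S RR=S
t=44: phase=(9,23,17,13) vs β=9 → FL=W FR=W RL=W RR=W
t=47: phase=(12,2,20,16) vs β=9 → FL=W FR=S RL=W RR=W


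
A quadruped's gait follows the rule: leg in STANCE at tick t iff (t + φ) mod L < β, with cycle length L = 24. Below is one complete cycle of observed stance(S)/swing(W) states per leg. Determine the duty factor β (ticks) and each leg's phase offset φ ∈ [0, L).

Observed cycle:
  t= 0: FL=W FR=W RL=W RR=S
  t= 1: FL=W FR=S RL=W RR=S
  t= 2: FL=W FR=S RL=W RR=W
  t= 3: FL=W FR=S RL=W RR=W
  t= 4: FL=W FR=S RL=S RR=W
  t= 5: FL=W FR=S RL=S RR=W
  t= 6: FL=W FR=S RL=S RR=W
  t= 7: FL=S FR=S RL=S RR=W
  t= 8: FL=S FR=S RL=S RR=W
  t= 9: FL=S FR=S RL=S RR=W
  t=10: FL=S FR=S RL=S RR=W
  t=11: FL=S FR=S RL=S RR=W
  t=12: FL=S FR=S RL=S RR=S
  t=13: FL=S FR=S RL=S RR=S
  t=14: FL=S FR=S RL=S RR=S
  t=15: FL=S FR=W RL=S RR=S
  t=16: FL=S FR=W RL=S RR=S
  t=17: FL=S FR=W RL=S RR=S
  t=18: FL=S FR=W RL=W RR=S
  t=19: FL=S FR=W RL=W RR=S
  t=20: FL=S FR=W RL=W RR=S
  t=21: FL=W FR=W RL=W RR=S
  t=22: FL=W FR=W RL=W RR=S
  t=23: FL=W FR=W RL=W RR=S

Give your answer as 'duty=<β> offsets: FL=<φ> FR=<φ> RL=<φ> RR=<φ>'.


duty β = stance ticks per leg = 14
FL: stance ticks = 14; W→S at t=7 → φ=17
FR: stance ticks = 14; W→S at t=1 → φ=23
RL: stance ticks = 14; W→S at t=4 → φ=20
RR: stance ticks = 14; W→S at t=12 → φ=12

duty=14 offsets: FL=17 FR=23 RL=20 RR=12


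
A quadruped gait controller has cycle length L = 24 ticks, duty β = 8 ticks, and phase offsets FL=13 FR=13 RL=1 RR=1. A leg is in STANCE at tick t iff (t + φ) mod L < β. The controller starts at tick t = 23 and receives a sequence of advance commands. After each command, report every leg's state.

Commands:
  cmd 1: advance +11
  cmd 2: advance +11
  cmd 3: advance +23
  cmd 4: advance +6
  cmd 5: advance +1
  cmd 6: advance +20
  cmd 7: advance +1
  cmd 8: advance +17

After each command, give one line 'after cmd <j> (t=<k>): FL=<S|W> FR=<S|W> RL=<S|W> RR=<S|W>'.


start t=23: FL=W FR=W RL=S RR=S
cmd 1: advance +11 → t=34, phase=(23,23,11,11) → FL=W FR=W RL=W RR=W
cmd 2: advance +11 → t=45, phase=(10,10,22,22) → FL=W FR=W RL=W RR=W
cmd 3: advance +23 → t=68, phase=(9,9,21,21) → FL=W FR=W RL=W RR=W
cmd 4: advance +6 → t=74, phase=(15,15,3,3) → FL=W FR=W RL=S RR=S
cmd 5: advance +1 → t=75, phase=(16,16,4,4) → FL=W FR=W RL=S RR=S
cmd 6: advance +20 → t=95, phase=(12,12,0,0) → FL=W FR=W RL=S RR=S
cmd 7: advance +1 → t=96, phase=(13,13,1,1) → FL=W FR=W RL=S RR=S
cmd 8: advance +17 → t=113, phase=(6,6,18,18) → FL=S FR=S RL=W RR=W

after cmd 1 (t=34): FL=W FR=W RL=W RR=W
after cmd 2 (t=45): FL=W FR=W RL=W RR=W
after cmd 3 (t=68): FL=W FR=W RL=W RR=W
after cmd 4 (t=74): FL=W FR=W RL=S RR=S
after cmd 5 (t=75): FL=W FR=W RL=S RR=S
after cmd 6 (t=95): FL=W FR=W RL=S RR=S
after cmd 7 (t=96): FL=W FR=W RL=S RR=S
after cmd 8 (t=113): FL=S FR=S RL=W RR=W


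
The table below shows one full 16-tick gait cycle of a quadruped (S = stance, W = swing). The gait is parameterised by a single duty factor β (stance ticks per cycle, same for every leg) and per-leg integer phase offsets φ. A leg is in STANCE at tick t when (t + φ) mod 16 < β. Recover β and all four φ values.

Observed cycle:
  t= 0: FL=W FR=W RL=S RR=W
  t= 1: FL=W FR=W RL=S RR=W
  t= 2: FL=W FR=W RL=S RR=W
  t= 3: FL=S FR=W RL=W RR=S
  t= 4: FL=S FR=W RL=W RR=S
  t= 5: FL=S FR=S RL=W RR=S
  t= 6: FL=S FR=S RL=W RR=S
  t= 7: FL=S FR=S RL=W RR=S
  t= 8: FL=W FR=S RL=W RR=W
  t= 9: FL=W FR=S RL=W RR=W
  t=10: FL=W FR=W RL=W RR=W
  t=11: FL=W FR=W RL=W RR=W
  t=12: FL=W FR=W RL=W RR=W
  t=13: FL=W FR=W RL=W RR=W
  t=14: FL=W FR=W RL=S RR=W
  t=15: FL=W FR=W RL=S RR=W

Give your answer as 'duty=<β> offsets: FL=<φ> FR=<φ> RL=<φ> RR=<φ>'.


duty=5 offsets: FL=13 FR=11 RL=2 RR=13

duty β = stance ticks per leg = 5
FL: stance ticks = 5; W→S at t=3 → φ=13
FR: stance ticks = 5; W→S at t=5 → φ=11
RL: stance ticks = 5; W→S at t=14 → φ=2
RR: stance ticks = 5; W→S at t=3 → φ=13


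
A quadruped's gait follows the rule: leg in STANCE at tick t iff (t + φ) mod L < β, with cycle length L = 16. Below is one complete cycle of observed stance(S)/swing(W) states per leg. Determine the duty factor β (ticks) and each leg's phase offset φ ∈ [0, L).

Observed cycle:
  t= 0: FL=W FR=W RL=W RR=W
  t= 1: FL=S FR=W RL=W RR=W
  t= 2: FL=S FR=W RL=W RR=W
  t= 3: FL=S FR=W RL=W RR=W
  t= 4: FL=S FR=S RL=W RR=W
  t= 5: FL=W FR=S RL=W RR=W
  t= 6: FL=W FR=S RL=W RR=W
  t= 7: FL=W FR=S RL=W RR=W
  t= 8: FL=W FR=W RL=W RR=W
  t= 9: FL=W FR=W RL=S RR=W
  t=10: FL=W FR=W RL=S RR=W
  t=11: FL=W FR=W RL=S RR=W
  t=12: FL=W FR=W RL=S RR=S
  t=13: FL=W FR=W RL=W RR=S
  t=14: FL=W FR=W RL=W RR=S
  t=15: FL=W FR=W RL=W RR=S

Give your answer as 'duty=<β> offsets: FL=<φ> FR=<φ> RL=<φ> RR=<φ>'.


duty=4 offsets: FL=15 FR=12 RL=7 RR=4

duty β = stance ticks per leg = 4
FL: stance ticks = 4; W→S at t=1 → φ=15
FR: stance ticks = 4; W→S at t=4 → φ=12
RL: stance ticks = 4; W→S at t=9 → φ=7
RR: stance ticks = 4; W→S at t=12 → φ=4
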